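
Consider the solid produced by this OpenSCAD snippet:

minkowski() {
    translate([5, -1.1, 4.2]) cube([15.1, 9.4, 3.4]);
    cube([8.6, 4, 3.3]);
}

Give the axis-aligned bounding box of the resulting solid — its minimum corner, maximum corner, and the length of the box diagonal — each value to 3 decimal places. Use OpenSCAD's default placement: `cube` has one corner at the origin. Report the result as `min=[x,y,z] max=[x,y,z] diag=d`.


A = translate([5, -1.1, 4.2]) cube([15.1, 9.4, 3.4]) → bbox [5,-1.1,4.2] .. [20.1,8.3,7.6]
B = cube([8.6, 4, 3.3]) → bbox [0,0,0] .. [8.6,4,3.3]
lo = A.lo+B.lo = [5+0, -1.1+0, 4.2+0] = [5.000,-1.100,4.200]
hi = A.hi+B.hi = [20.1+8.6, 8.3+4, 7.6+3.3] = [28.700,12.300,10.900]
diag = √(23.7²+13.4²+6.7²) = √786.14 = 28.038

min=[5.000,-1.100,4.200] max=[28.700,12.300,10.900] diag=28.038


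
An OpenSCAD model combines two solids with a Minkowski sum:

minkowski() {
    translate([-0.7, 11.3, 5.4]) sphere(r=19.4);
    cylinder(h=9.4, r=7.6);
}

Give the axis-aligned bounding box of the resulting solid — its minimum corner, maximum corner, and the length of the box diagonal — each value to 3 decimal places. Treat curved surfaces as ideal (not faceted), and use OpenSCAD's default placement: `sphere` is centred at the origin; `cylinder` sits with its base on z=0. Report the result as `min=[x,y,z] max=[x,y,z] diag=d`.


A = translate([-0.7, 11.3, 5.4]) sphere(r=19.4) → bbox [-20.1,-8.1,-14] .. [18.7,30.7,24.8]
B = cylinder(h=9.4, r=7.6) → bbox [-7.6,-7.6,0] .. [7.6,7.6,9.4]
lo = A.lo+B.lo = [-20.1-7.6, -8.1-7.6, -14+0] = [-27.700,-15.700,-14.000]
hi = A.hi+B.hi = [18.7+7.6, 30.7+7.6, 24.8+9.4] = [26.300,38.300,34.200]
diag = √(54²+54²+48.2²) = √8155.24 = 90.306

min=[-27.700,-15.700,-14.000] max=[26.300,38.300,34.200] diag=90.306


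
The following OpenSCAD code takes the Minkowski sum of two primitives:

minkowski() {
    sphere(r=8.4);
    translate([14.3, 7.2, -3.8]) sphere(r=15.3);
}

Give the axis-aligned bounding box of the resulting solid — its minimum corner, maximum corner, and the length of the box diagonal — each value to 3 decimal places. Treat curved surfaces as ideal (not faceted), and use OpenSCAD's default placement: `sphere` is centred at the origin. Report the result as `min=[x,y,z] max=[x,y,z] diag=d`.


A = translate([14.3, 7.2, -3.8]) sphere(r=15.3) → bbox [-1,-8.1,-19.1] .. [29.6,22.5,11.5]
B = sphere(r=8.4) → bbox [-8.4,-8.4,-8.4] .. [8.4,8.4,8.4]
lo = A.lo+B.lo = [-1-8.4, -8.1-8.4, -19.1-8.4] = [-9.400,-16.500,-27.500]
hi = A.hi+B.hi = [29.6+8.4, 22.5+8.4, 11.5+8.4] = [38.000,30.900,19.900]
diag = √(47.4²+47.4²+47.4²) = √6740.28 = 82.099

min=[-9.400,-16.500,-27.500] max=[38.000,30.900,19.900] diag=82.099


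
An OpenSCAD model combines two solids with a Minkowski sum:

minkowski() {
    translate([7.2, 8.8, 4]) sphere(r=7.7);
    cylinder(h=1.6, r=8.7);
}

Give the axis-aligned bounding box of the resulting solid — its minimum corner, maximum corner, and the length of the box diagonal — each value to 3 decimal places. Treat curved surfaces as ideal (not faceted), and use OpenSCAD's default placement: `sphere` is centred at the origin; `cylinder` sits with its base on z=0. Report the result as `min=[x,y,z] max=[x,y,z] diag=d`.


A = translate([7.2, 8.8, 4]) sphere(r=7.7) → bbox [-0.5,1.1,-3.7] .. [14.9,16.5,11.7]
B = cylinder(h=1.6, r=8.7) → bbox [-8.7,-8.7,0] .. [8.7,8.7,1.6]
lo = A.lo+B.lo = [-0.5-8.7, 1.1-8.7, -3.7+0] = [-9.200,-7.600,-3.700]
hi = A.hi+B.hi = [14.9+8.7, 16.5+8.7, 11.7+1.6] = [23.600,25.200,13.300]
diag = √(32.8²+32.8²+17²) = √2440.68 = 49.403

min=[-9.200,-7.600,-3.700] max=[23.600,25.200,13.300] diag=49.403


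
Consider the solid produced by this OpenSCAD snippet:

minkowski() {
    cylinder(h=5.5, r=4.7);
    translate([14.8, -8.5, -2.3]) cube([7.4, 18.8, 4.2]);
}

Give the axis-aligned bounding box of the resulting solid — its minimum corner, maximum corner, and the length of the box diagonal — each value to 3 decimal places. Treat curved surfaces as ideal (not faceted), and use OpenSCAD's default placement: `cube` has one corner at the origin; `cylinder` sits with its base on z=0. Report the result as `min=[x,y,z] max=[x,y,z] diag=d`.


min=[10.100,-13.200,-2.300] max=[26.900,15.000,7.400] diag=34.228

A = translate([14.8, -8.5, -2.3]) cube([7.4, 18.8, 4.2]) → bbox [14.8,-8.5,-2.3] .. [22.2,10.3,1.9]
B = cylinder(h=5.5, r=4.7) → bbox [-4.7,-4.7,0] .. [4.7,4.7,5.5]
lo = A.lo+B.lo = [14.8-4.7, -8.5-4.7, -2.3+0] = [10.100,-13.200,-2.300]
hi = A.hi+B.hi = [22.2+4.7, 10.3+4.7, 1.9+5.5] = [26.900,15.000,7.400]
diag = √(16.8²+28.2²+9.7²) = √1171.57 = 34.228


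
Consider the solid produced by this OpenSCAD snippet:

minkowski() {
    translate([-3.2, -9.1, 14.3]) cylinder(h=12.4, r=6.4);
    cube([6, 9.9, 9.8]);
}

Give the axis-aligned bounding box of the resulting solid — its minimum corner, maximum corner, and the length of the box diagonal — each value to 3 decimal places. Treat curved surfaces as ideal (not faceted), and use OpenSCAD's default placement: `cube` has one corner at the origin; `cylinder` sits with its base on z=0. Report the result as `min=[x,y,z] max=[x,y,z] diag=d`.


min=[-9.600,-15.500,14.300] max=[9.200,7.200,36.500] diag=36.899

A = translate([-3.2, -9.1, 14.3]) cylinder(h=12.4, r=6.4) → bbox [-9.6,-15.5,14.3] .. [3.2,-2.7,26.7]
B = cube([6, 9.9, 9.8]) → bbox [0,0,0] .. [6,9.9,9.8]
lo = A.lo+B.lo = [-9.6+0, -15.5+0, 14.3+0] = [-9.600,-15.500,14.300]
hi = A.hi+B.hi = [3.2+6, -2.7+9.9, 26.7+9.8] = [9.200,7.200,36.500]
diag = √(18.8²+22.7²+22.2²) = √1361.57 = 36.899


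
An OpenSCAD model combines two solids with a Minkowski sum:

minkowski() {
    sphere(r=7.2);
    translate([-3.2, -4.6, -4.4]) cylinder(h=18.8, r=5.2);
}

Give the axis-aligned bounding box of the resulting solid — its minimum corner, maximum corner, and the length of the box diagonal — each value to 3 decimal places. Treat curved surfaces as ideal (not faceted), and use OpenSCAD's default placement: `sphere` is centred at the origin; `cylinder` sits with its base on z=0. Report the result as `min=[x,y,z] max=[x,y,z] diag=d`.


min=[-15.600,-17.000,-11.600] max=[9.200,7.800,21.600] diag=48.294

A = translate([-3.2, -4.6, -4.4]) cylinder(h=18.8, r=5.2) → bbox [-8.4,-9.8,-4.4] .. [2,0.6,14.4]
B = sphere(r=7.2) → bbox [-7.2,-7.2,-7.2] .. [7.2,7.2,7.2]
lo = A.lo+B.lo = [-8.4-7.2, -9.8-7.2, -4.4-7.2] = [-15.600,-17.000,-11.600]
hi = A.hi+B.hi = [2+7.2, 0.6+7.2, 14.4+7.2] = [9.200,7.800,21.600]
diag = √(24.8²+24.8²+33.2²) = √2332.32 = 48.294


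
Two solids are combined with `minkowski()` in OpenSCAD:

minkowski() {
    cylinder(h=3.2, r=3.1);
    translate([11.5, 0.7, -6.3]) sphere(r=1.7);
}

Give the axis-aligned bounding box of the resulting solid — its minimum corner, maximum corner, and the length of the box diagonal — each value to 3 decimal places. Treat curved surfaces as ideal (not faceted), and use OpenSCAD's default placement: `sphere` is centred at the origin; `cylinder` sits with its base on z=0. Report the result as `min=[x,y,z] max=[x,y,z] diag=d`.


A = translate([11.5, 0.7, -6.3]) sphere(r=1.7) → bbox [9.8,-1,-8] .. [13.2,2.4,-4.6]
B = cylinder(h=3.2, r=3.1) → bbox [-3.1,-3.1,0] .. [3.1,3.1,3.2]
lo = A.lo+B.lo = [9.8-3.1, -1-3.1, -8+0] = [6.700,-4.100,-8.000]
hi = A.hi+B.hi = [13.2+3.1, 2.4+3.1, -4.6+3.2] = [16.300,5.500,-1.400]
diag = √(9.6²+9.6²+6.6²) = √227.88 = 15.096

min=[6.700,-4.100,-8.000] max=[16.300,5.500,-1.400] diag=15.096


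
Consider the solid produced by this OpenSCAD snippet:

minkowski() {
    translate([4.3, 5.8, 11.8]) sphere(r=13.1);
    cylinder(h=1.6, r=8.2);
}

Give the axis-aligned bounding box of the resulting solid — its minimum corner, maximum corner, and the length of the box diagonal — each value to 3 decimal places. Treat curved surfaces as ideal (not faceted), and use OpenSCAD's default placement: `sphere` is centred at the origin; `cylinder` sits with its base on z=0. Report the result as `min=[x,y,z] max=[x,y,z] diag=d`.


min=[-17.000,-15.500,-1.300] max=[25.600,27.100,26.500] diag=66.350

A = translate([4.3, 5.8, 11.8]) sphere(r=13.1) → bbox [-8.8,-7.3,-1.3] .. [17.4,18.9,24.9]
B = cylinder(h=1.6, r=8.2) → bbox [-8.2,-8.2,0] .. [8.2,8.2,1.6]
lo = A.lo+B.lo = [-8.8-8.2, -7.3-8.2, -1.3+0] = [-17.000,-15.500,-1.300]
hi = A.hi+B.hi = [17.4+8.2, 18.9+8.2, 24.9+1.6] = [25.600,27.100,26.500]
diag = √(42.6²+42.6²+27.8²) = √4402.36 = 66.350


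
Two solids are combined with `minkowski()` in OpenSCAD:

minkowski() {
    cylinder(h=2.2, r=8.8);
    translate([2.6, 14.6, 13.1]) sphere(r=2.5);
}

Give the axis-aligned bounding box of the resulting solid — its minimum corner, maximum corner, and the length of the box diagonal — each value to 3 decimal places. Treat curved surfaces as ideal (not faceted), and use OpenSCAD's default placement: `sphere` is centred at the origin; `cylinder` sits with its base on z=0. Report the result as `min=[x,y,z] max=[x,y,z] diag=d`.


A = translate([2.6, 14.6, 13.1]) sphere(r=2.5) → bbox [0.1,12.1,10.6] .. [5.1,17.1,15.6]
B = cylinder(h=2.2, r=8.8) → bbox [-8.8,-8.8,0] .. [8.8,8.8,2.2]
lo = A.lo+B.lo = [0.1-8.8, 12.1-8.8, 10.6+0] = [-8.700,3.300,10.600]
hi = A.hi+B.hi = [5.1+8.8, 17.1+8.8, 15.6+2.2] = [13.900,25.900,17.800]
diag = √(22.6²+22.6²+7.2²) = √1073.36 = 32.762

min=[-8.700,3.300,10.600] max=[13.900,25.900,17.800] diag=32.762


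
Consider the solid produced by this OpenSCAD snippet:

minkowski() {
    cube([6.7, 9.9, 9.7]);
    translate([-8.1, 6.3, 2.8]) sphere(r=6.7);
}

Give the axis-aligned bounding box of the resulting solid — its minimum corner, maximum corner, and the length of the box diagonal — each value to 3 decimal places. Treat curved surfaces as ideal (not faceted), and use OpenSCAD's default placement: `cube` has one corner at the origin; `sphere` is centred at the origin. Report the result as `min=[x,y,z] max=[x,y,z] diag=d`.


A = translate([-8.1, 6.3, 2.8]) sphere(r=6.7) → bbox [-14.8,-0.4,-3.9] .. [-1.4,13,9.5]
B = cube([6.7, 9.9, 9.7]) → bbox [0,0,0] .. [6.7,9.9,9.7]
lo = A.lo+B.lo = [-14.8+0, -0.4+0, -3.9+0] = [-14.800,-0.400,-3.900]
hi = A.hi+B.hi = [-1.4+6.7, 13+9.9, 9.5+9.7] = [5.300,22.900,19.200]
diag = √(20.1²+23.3²+23.1²) = √1480.51 = 38.477

min=[-14.800,-0.400,-3.900] max=[5.300,22.900,19.200] diag=38.477


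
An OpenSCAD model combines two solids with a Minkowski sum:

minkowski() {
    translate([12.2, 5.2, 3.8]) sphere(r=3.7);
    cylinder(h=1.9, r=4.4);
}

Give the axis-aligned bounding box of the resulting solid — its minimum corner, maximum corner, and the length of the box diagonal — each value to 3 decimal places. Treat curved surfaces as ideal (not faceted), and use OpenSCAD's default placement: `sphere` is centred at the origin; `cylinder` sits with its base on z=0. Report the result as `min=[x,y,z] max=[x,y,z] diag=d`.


A = translate([12.2, 5.2, 3.8]) sphere(r=3.7) → bbox [8.5,1.5,0.1] .. [15.9,8.9,7.5]
B = cylinder(h=1.9, r=4.4) → bbox [-4.4,-4.4,0] .. [4.4,4.4,1.9]
lo = A.lo+B.lo = [8.5-4.4, 1.5-4.4, 0.1+0] = [4.100,-2.900,0.100]
hi = A.hi+B.hi = [15.9+4.4, 8.9+4.4, 7.5+1.9] = [20.300,13.300,9.400]
diag = √(16.2²+16.2²+9.3²) = √611.37 = 24.726

min=[4.100,-2.900,0.100] max=[20.300,13.300,9.400] diag=24.726


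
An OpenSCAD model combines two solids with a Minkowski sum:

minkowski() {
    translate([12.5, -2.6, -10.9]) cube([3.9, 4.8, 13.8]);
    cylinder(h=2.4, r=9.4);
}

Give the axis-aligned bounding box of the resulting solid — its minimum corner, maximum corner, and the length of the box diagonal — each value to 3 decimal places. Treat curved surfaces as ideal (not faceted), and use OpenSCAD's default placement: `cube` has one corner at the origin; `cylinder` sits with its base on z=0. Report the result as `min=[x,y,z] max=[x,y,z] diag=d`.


A = translate([12.5, -2.6, -10.9]) cube([3.9, 4.8, 13.8]) → bbox [12.5,-2.6,-10.9] .. [16.4,2.2,2.9]
B = cylinder(h=2.4, r=9.4) → bbox [-9.4,-9.4,0] .. [9.4,9.4,2.4]
lo = A.lo+B.lo = [12.5-9.4, -2.6-9.4, -10.9+0] = [3.100,-12.000,-10.900]
hi = A.hi+B.hi = [16.4+9.4, 2.2+9.4, 2.9+2.4] = [25.800,11.600,5.300]
diag = √(22.7²+23.6²+16.2²) = √1334.69 = 36.533

min=[3.100,-12.000,-10.900] max=[25.800,11.600,5.300] diag=36.533


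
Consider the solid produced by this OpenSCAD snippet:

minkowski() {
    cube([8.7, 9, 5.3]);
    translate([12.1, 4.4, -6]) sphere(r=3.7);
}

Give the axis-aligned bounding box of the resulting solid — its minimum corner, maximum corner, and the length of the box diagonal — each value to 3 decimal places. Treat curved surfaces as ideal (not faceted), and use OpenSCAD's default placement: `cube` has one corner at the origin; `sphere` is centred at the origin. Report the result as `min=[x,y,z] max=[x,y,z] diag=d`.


A = translate([12.1, 4.4, -6]) sphere(r=3.7) → bbox [8.4,0.7,-9.7] .. [15.8,8.1,-2.3]
B = cube([8.7, 9, 5.3]) → bbox [0,0,0] .. [8.7,9,5.3]
lo = A.lo+B.lo = [8.4+0, 0.7+0, -9.7+0] = [8.400,0.700,-9.700]
hi = A.hi+B.hi = [15.8+8.7, 8.1+9, -2.3+5.3] = [24.500,17.100,3.000]
diag = √(16.1²+16.4²+12.7²) = √689.46 = 26.258

min=[8.400,0.700,-9.700] max=[24.500,17.100,3.000] diag=26.258


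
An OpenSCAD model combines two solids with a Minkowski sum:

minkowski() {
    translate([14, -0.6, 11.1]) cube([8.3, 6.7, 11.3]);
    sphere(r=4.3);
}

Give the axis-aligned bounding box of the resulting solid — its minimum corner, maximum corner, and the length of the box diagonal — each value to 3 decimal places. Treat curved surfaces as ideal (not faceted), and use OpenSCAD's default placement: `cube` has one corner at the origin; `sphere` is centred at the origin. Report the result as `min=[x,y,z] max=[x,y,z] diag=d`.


A = translate([14, -0.6, 11.1]) cube([8.3, 6.7, 11.3]) → bbox [14,-0.6,11.1] .. [22.3,6.1,22.4]
B = sphere(r=4.3) → bbox [-4.3,-4.3,-4.3] .. [4.3,4.3,4.3]
lo = A.lo+B.lo = [14-4.3, -0.6-4.3, 11.1-4.3] = [9.700,-4.900,6.800]
hi = A.hi+B.hi = [22.3+4.3, 6.1+4.3, 22.4+4.3] = [26.600,10.400,26.700]
diag = √(16.9²+15.3²+19.9²) = √915.71 = 30.261

min=[9.700,-4.900,6.800] max=[26.600,10.400,26.700] diag=30.261


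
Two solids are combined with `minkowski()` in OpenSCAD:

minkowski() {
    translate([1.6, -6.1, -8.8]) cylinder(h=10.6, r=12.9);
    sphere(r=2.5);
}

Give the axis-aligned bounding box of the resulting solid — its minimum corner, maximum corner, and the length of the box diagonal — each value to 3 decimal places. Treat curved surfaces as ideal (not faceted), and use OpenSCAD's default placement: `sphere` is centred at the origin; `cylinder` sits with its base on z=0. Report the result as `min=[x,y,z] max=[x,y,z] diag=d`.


min=[-13.800,-21.500,-11.300] max=[17.000,9.300,4.300] diag=46.267

A = translate([1.6, -6.1, -8.8]) cylinder(h=10.6, r=12.9) → bbox [-11.3,-19,-8.8] .. [14.5,6.8,1.8]
B = sphere(r=2.5) → bbox [-2.5,-2.5,-2.5] .. [2.5,2.5,2.5]
lo = A.lo+B.lo = [-11.3-2.5, -19-2.5, -8.8-2.5] = [-13.800,-21.500,-11.300]
hi = A.hi+B.hi = [14.5+2.5, 6.8+2.5, 1.8+2.5] = [17.000,9.300,4.300]
diag = √(30.8²+30.8²+15.6²) = √2140.64 = 46.267


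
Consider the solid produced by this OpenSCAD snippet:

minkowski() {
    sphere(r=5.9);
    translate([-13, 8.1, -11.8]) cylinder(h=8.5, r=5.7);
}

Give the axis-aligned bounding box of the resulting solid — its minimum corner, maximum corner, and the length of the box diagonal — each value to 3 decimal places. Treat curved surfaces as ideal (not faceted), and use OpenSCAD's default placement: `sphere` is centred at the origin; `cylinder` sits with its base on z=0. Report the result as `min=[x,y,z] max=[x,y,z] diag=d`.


A = translate([-13, 8.1, -11.8]) cylinder(h=8.5, r=5.7) → bbox [-18.7,2.4,-11.8] .. [-7.3,13.8,-3.3]
B = sphere(r=5.9) → bbox [-5.9,-5.9,-5.9] .. [5.9,5.9,5.9]
lo = A.lo+B.lo = [-18.7-5.9, 2.4-5.9, -11.8-5.9] = [-24.600,-3.500,-17.700]
hi = A.hi+B.hi = [-7.3+5.9, 13.8+5.9, -3.3+5.9] = [-1.400,19.700,2.600]
diag = √(23.2²+23.2²+20.3²) = √1488.57 = 38.582

min=[-24.600,-3.500,-17.700] max=[-1.400,19.700,2.600] diag=38.582


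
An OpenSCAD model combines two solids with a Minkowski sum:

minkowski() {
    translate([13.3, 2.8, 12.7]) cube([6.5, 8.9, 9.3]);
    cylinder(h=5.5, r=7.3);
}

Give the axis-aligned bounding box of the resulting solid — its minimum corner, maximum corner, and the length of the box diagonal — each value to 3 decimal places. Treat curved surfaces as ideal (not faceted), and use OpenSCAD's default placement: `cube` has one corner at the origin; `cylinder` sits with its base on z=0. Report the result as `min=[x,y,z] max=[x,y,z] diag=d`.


min=[6.000,-4.500,12.700] max=[27.100,19.000,27.500] diag=34.878

A = translate([13.3, 2.8, 12.7]) cube([6.5, 8.9, 9.3]) → bbox [13.3,2.8,12.7] .. [19.8,11.7,22]
B = cylinder(h=5.5, r=7.3) → bbox [-7.3,-7.3,0] .. [7.3,7.3,5.5]
lo = A.lo+B.lo = [13.3-7.3, 2.8-7.3, 12.7+0] = [6.000,-4.500,12.700]
hi = A.hi+B.hi = [19.8+7.3, 11.7+7.3, 22+5.5] = [27.100,19.000,27.500]
diag = √(21.1²+23.5²+14.8²) = √1216.5 = 34.878


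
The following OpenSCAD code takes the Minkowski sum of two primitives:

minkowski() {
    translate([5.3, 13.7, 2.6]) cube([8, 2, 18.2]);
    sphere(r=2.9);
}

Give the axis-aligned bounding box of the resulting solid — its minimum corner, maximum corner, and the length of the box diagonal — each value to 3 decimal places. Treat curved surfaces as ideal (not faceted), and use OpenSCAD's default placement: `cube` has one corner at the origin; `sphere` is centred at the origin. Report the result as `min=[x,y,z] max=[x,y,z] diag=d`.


min=[2.400,10.800,-0.300] max=[16.200,18.600,23.700] diag=28.762

A = translate([5.3, 13.7, 2.6]) cube([8, 2, 18.2]) → bbox [5.3,13.7,2.6] .. [13.3,15.7,20.8]
B = sphere(r=2.9) → bbox [-2.9,-2.9,-2.9] .. [2.9,2.9,2.9]
lo = A.lo+B.lo = [5.3-2.9, 13.7-2.9, 2.6-2.9] = [2.400,10.800,-0.300]
hi = A.hi+B.hi = [13.3+2.9, 15.7+2.9, 20.8+2.9] = [16.200,18.600,23.700]
diag = √(13.8²+7.8²+24²) = √827.28 = 28.762


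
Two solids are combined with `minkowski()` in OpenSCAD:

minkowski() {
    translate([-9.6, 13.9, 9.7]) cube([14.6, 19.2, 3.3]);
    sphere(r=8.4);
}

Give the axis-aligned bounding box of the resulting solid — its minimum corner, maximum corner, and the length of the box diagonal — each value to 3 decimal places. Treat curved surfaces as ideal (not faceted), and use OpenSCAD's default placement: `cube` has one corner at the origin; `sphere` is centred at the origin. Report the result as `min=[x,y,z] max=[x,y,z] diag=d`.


min=[-18.000,5.500,1.300] max=[13.400,41.500,21.400] diag=51.826

A = translate([-9.6, 13.9, 9.7]) cube([14.6, 19.2, 3.3]) → bbox [-9.6,13.9,9.7] .. [5,33.1,13]
B = sphere(r=8.4) → bbox [-8.4,-8.4,-8.4] .. [8.4,8.4,8.4]
lo = A.lo+B.lo = [-9.6-8.4, 13.9-8.4, 9.7-8.4] = [-18.000,5.500,1.300]
hi = A.hi+B.hi = [5+8.4, 33.1+8.4, 13+8.4] = [13.400,41.500,21.400]
diag = √(31.4²+36²+20.1²) = √2685.97 = 51.826


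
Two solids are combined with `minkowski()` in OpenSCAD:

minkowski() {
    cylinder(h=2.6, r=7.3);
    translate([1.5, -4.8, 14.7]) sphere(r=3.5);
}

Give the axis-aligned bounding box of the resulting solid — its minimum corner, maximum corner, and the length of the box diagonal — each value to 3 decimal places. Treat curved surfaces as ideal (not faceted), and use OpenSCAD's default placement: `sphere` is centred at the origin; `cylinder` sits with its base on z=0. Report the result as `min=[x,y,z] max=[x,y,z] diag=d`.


min=[-9.300,-15.600,11.200] max=[12.300,6.000,20.800] diag=32.020

A = translate([1.5, -4.8, 14.7]) sphere(r=3.5) → bbox [-2,-8.3,11.2] .. [5,-1.3,18.2]
B = cylinder(h=2.6, r=7.3) → bbox [-7.3,-7.3,0] .. [7.3,7.3,2.6]
lo = A.lo+B.lo = [-2-7.3, -8.3-7.3, 11.2+0] = [-9.300,-15.600,11.200]
hi = A.hi+B.hi = [5+7.3, -1.3+7.3, 18.2+2.6] = [12.300,6.000,20.800]
diag = √(21.6²+21.6²+9.6²) = √1025.28 = 32.020


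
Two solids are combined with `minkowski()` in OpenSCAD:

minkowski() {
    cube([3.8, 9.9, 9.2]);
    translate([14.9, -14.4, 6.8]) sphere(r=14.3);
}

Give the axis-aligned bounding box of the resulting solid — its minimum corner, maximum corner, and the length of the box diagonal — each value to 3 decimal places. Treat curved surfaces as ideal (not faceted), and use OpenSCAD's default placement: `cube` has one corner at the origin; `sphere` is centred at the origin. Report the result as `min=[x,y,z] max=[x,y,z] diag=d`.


min=[0.600,-28.700,-7.500] max=[33.000,9.800,30.300] diag=62.935

A = translate([14.9, -14.4, 6.8]) sphere(r=14.3) → bbox [0.6,-28.7,-7.5] .. [29.2,-0.1,21.1]
B = cube([3.8, 9.9, 9.2]) → bbox [0,0,0] .. [3.8,9.9,9.2]
lo = A.lo+B.lo = [0.6+0, -28.7+0, -7.5+0] = [0.600,-28.700,-7.500]
hi = A.hi+B.hi = [29.2+3.8, -0.1+9.9, 21.1+9.2] = [33.000,9.800,30.300]
diag = √(32.4²+38.5²+37.8²) = √3960.85 = 62.935


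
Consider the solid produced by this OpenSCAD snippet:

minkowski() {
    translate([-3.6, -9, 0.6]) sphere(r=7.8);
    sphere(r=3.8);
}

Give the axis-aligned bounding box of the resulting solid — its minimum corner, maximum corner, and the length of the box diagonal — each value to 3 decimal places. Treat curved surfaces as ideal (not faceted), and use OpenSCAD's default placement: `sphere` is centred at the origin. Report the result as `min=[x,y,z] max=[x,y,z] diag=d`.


A = translate([-3.6, -9, 0.6]) sphere(r=7.8) → bbox [-11.4,-16.8,-7.2] .. [4.2,-1.2,8.4]
B = sphere(r=3.8) → bbox [-3.8,-3.8,-3.8] .. [3.8,3.8,3.8]
lo = A.lo+B.lo = [-11.4-3.8, -16.8-3.8, -7.2-3.8] = [-15.200,-20.600,-11.000]
hi = A.hi+B.hi = [4.2+3.8, -1.2+3.8, 8.4+3.8] = [8.000,2.600,12.200]
diag = √(23.2²+23.2²+23.2²) = √1614.72 = 40.184

min=[-15.200,-20.600,-11.000] max=[8.000,2.600,12.200] diag=40.184


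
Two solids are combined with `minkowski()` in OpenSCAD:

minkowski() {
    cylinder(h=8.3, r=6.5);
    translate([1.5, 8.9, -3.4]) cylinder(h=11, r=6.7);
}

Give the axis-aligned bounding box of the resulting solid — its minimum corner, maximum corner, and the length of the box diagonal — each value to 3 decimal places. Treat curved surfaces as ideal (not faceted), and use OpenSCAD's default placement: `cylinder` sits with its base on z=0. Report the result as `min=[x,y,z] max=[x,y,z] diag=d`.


A = translate([1.5, 8.9, -3.4]) cylinder(h=11, r=6.7) → bbox [-5.2,2.2,-3.4] .. [8.2,15.6,7.6]
B = cylinder(h=8.3, r=6.5) → bbox [-6.5,-6.5,0] .. [6.5,6.5,8.3]
lo = A.lo+B.lo = [-5.2-6.5, 2.2-6.5, -3.4+0] = [-11.700,-4.300,-3.400]
hi = A.hi+B.hi = [8.2+6.5, 15.6+6.5, 7.6+8.3] = [14.700,22.100,15.900]
diag = √(26.4²+26.4²+19.3²) = √1766.41 = 42.029

min=[-11.700,-4.300,-3.400] max=[14.700,22.100,15.900] diag=42.029


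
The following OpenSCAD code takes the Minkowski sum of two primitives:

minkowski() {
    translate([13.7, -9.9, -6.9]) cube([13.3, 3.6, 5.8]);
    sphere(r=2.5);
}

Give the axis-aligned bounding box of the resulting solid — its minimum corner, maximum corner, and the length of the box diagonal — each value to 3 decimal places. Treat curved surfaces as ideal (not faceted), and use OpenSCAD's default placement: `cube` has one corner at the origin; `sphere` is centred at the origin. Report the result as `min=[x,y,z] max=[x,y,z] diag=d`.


A = translate([13.7, -9.9, -6.9]) cube([13.3, 3.6, 5.8]) → bbox [13.7,-9.9,-6.9] .. [27,-6.3,-1.1]
B = sphere(r=2.5) → bbox [-2.5,-2.5,-2.5] .. [2.5,2.5,2.5]
lo = A.lo+B.lo = [13.7-2.5, -9.9-2.5, -6.9-2.5] = [11.200,-12.400,-9.400]
hi = A.hi+B.hi = [27+2.5, -6.3+2.5, -1.1+2.5] = [29.500,-3.800,1.400]
diag = √(18.3²+8.6²+10.8²) = √525.49 = 22.924

min=[11.200,-12.400,-9.400] max=[29.500,-3.800,1.400] diag=22.924


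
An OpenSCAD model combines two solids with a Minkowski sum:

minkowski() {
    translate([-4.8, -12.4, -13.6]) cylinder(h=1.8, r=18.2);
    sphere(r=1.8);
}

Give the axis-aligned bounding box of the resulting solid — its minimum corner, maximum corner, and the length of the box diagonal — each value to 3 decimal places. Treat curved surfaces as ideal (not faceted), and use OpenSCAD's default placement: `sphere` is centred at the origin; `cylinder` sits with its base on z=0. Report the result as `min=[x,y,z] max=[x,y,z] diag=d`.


A = translate([-4.8, -12.4, -13.6]) cylinder(h=1.8, r=18.2) → bbox [-23,-30.6,-13.6] .. [13.4,5.8,-11.8]
B = sphere(r=1.8) → bbox [-1.8,-1.8,-1.8] .. [1.8,1.8,1.8]
lo = A.lo+B.lo = [-23-1.8, -30.6-1.8, -13.6-1.8] = [-24.800,-32.400,-15.400]
hi = A.hi+B.hi = [13.4+1.8, 5.8+1.8, -11.8+1.8] = [15.200,7.600,-10.000]
diag = √(40²+40²+5.4²) = √3229.16 = 56.826

min=[-24.800,-32.400,-15.400] max=[15.200,7.600,-10.000] diag=56.826


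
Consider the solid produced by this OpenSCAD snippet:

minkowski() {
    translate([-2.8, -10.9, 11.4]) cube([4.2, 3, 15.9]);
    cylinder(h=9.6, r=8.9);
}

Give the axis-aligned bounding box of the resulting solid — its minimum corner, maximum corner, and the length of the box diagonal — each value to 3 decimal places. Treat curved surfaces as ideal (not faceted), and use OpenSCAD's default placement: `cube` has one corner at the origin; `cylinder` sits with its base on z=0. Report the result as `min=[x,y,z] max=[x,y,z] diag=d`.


min=[-11.700,-19.800,11.400] max=[10.300,1.000,36.900] diag=39.584

A = translate([-2.8, -10.9, 11.4]) cube([4.2, 3, 15.9]) → bbox [-2.8,-10.9,11.4] .. [1.4,-7.9,27.3]
B = cylinder(h=9.6, r=8.9) → bbox [-8.9,-8.9,0] .. [8.9,8.9,9.6]
lo = A.lo+B.lo = [-2.8-8.9, -10.9-8.9, 11.4+0] = [-11.700,-19.800,11.400]
hi = A.hi+B.hi = [1.4+8.9, -7.9+8.9, 27.3+9.6] = [10.300,1.000,36.900]
diag = √(22²+20.8²+25.5²) = √1566.89 = 39.584


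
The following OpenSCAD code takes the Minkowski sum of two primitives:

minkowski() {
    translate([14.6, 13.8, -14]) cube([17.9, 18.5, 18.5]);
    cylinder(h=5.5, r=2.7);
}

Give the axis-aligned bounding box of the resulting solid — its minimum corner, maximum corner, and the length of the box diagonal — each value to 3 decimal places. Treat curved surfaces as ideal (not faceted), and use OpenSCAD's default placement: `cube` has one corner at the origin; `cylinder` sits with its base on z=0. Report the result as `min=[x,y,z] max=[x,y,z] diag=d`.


A = translate([14.6, 13.8, -14]) cube([17.9, 18.5, 18.5]) → bbox [14.6,13.8,-14] .. [32.5,32.3,4.5]
B = cylinder(h=5.5, r=2.7) → bbox [-2.7,-2.7,0] .. [2.7,2.7,5.5]
lo = A.lo+B.lo = [14.6-2.7, 13.8-2.7, -14+0] = [11.900,11.100,-14.000]
hi = A.hi+B.hi = [32.5+2.7, 32.3+2.7, 4.5+5.5] = [35.200,35.000,10.000]
diag = √(23.3²+23.9²+24²) = √1690.1 = 41.111

min=[11.900,11.100,-14.000] max=[35.200,35.000,10.000] diag=41.111


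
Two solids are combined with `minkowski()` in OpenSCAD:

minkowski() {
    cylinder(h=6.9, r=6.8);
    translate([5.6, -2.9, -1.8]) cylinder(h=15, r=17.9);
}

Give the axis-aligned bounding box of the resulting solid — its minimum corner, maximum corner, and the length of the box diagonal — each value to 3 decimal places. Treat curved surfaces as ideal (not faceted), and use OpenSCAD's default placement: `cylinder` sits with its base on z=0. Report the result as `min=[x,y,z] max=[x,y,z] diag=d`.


min=[-19.100,-27.600,-1.800] max=[30.300,21.800,20.100] diag=73.214

A = translate([5.6, -2.9, -1.8]) cylinder(h=15, r=17.9) → bbox [-12.3,-20.8,-1.8] .. [23.5,15,13.2]
B = cylinder(h=6.9, r=6.8) → bbox [-6.8,-6.8,0] .. [6.8,6.8,6.9]
lo = A.lo+B.lo = [-12.3-6.8, -20.8-6.8, -1.8+0] = [-19.100,-27.600,-1.800]
hi = A.hi+B.hi = [23.5+6.8, 15+6.8, 13.2+6.9] = [30.300,21.800,20.100]
diag = √(49.4²+49.4²+21.9²) = √5360.33 = 73.214


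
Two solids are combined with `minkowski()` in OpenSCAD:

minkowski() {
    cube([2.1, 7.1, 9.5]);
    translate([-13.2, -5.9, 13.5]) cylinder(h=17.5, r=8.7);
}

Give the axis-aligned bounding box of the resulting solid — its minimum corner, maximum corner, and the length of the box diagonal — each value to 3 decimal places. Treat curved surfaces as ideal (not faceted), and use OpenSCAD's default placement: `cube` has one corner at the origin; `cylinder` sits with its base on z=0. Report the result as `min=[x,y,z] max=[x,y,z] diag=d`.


min=[-21.900,-14.600,13.500] max=[-2.400,9.900,40.500] diag=41.346

A = translate([-13.2, -5.9, 13.5]) cylinder(h=17.5, r=8.7) → bbox [-21.9,-14.6,13.5] .. [-4.5,2.8,31]
B = cube([2.1, 7.1, 9.5]) → bbox [0,0,0] .. [2.1,7.1,9.5]
lo = A.lo+B.lo = [-21.9+0, -14.6+0, 13.5+0] = [-21.900,-14.600,13.500]
hi = A.hi+B.hi = [-4.5+2.1, 2.8+7.1, 31+9.5] = [-2.400,9.900,40.500]
diag = √(19.5²+24.5²+27²) = √1709.5 = 41.346


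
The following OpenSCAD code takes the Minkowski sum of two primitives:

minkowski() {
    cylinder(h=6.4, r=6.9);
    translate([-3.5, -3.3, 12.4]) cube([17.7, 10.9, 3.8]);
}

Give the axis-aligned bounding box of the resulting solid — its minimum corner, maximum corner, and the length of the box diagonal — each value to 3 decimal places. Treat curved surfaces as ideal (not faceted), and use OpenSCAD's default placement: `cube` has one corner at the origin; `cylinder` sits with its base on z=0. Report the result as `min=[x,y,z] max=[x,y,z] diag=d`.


min=[-10.400,-10.200,12.400] max=[21.100,14.500,22.600] diag=41.308

A = translate([-3.5, -3.3, 12.4]) cube([17.7, 10.9, 3.8]) → bbox [-3.5,-3.3,12.4] .. [14.2,7.6,16.2]
B = cylinder(h=6.4, r=6.9) → bbox [-6.9,-6.9,0] .. [6.9,6.9,6.4]
lo = A.lo+B.lo = [-3.5-6.9, -3.3-6.9, 12.4+0] = [-10.400,-10.200,12.400]
hi = A.hi+B.hi = [14.2+6.9, 7.6+6.9, 16.2+6.4] = [21.100,14.500,22.600]
diag = √(31.5²+24.7²+10.2²) = √1706.38 = 41.308


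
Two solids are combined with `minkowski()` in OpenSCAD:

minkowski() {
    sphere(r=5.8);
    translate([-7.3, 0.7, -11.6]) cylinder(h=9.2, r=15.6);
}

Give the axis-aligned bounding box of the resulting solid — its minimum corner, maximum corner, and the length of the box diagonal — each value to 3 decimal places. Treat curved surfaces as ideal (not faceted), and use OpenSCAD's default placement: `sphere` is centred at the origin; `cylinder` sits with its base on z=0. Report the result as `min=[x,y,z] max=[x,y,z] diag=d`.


A = translate([-7.3, 0.7, -11.6]) cylinder(h=9.2, r=15.6) → bbox [-22.9,-14.9,-11.6] .. [8.3,16.3,-2.4]
B = sphere(r=5.8) → bbox [-5.8,-5.8,-5.8] .. [5.8,5.8,5.8]
lo = A.lo+B.lo = [-22.9-5.8, -14.9-5.8, -11.6-5.8] = [-28.700,-20.700,-17.400]
hi = A.hi+B.hi = [8.3+5.8, 16.3+5.8, -2.4+5.8] = [14.100,22.100,3.400]
diag = √(42.8²+42.8²+20.8²) = √4096.32 = 64.002

min=[-28.700,-20.700,-17.400] max=[14.100,22.100,3.400] diag=64.002


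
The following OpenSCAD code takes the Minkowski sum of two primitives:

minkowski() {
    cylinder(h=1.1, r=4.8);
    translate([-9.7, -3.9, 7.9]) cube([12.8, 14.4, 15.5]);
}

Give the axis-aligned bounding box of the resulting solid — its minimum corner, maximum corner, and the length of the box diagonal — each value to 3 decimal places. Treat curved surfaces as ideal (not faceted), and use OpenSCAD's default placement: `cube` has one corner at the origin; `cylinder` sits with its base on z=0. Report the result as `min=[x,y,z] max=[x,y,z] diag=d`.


A = translate([-9.7, -3.9, 7.9]) cube([12.8, 14.4, 15.5]) → bbox [-9.7,-3.9,7.9] .. [3.1,10.5,23.4]
B = cylinder(h=1.1, r=4.8) → bbox [-4.8,-4.8,0] .. [4.8,4.8,1.1]
lo = A.lo+B.lo = [-9.7-4.8, -3.9-4.8, 7.9+0] = [-14.500,-8.700,7.900]
hi = A.hi+B.hi = [3.1+4.8, 10.5+4.8, 23.4+1.1] = [7.900,15.300,24.500]
diag = √(22.4²+24²+16.6²) = √1353.32 = 36.787

min=[-14.500,-8.700,7.900] max=[7.900,15.300,24.500] diag=36.787


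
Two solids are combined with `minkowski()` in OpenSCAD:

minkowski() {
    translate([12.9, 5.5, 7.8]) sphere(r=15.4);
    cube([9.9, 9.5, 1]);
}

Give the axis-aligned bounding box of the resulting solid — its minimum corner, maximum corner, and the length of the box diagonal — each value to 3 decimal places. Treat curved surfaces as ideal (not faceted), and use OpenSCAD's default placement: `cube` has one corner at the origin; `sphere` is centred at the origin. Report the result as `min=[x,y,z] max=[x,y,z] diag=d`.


min=[-2.500,-9.900,-7.600] max=[38.200,30.400,24.200] diag=65.512

A = translate([12.9, 5.5, 7.8]) sphere(r=15.4) → bbox [-2.5,-9.9,-7.6] .. [28.3,20.9,23.2]
B = cube([9.9, 9.5, 1]) → bbox [0,0,0] .. [9.9,9.5,1]
lo = A.lo+B.lo = [-2.5+0, -9.9+0, -7.6+0] = [-2.500,-9.900,-7.600]
hi = A.hi+B.hi = [28.3+9.9, 20.9+9.5, 23.2+1] = [38.200,30.400,24.200]
diag = √(40.7²+40.3²+31.8²) = √4291.82 = 65.512


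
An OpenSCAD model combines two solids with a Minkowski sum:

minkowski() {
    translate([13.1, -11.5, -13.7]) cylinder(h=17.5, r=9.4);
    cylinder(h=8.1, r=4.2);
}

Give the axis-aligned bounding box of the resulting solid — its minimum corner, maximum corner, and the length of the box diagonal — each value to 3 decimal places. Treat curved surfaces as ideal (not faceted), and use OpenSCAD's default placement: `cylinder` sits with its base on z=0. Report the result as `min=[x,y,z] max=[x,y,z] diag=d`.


A = translate([13.1, -11.5, -13.7]) cylinder(h=17.5, r=9.4) → bbox [3.7,-20.9,-13.7] .. [22.5,-2.1,3.8]
B = cylinder(h=8.1, r=4.2) → bbox [-4.2,-4.2,0] .. [4.2,4.2,8.1]
lo = A.lo+B.lo = [3.7-4.2, -20.9-4.2, -13.7+0] = [-0.500,-25.100,-13.700]
hi = A.hi+B.hi = [22.5+4.2, -2.1+4.2, 3.8+8.1] = [26.700,2.100,11.900]
diag = √(27.2²+27.2²+25.6²) = √2135.04 = 46.206

min=[-0.500,-25.100,-13.700] max=[26.700,2.100,11.900] diag=46.206


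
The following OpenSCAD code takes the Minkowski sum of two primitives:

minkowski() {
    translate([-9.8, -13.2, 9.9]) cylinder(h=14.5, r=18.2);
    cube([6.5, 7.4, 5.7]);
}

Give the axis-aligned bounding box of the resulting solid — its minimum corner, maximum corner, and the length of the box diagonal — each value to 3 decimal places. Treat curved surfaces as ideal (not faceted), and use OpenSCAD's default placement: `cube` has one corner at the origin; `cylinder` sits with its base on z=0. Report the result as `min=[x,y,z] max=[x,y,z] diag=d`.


A = translate([-9.8, -13.2, 9.9]) cylinder(h=14.5, r=18.2) → bbox [-28,-31.4,9.9] .. [8.4,5,24.4]
B = cube([6.5, 7.4, 5.7]) → bbox [0,0,0] .. [6.5,7.4,5.7]
lo = A.lo+B.lo = [-28+0, -31.4+0, 9.9+0] = [-28.000,-31.400,9.900]
hi = A.hi+B.hi = [8.4+6.5, 5+7.4, 24.4+5.7] = [14.900,12.400,30.100]
diag = √(42.9²+43.8²+20.2²) = √4166.89 = 64.551

min=[-28.000,-31.400,9.900] max=[14.900,12.400,30.100] diag=64.551


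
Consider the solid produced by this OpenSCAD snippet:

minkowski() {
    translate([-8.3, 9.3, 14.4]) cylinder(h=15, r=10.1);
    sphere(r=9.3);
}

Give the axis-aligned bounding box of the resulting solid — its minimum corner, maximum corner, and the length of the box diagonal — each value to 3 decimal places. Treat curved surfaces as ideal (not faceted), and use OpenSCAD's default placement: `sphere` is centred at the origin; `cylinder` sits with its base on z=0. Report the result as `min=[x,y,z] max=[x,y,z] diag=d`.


A = translate([-8.3, 9.3, 14.4]) cylinder(h=15, r=10.1) → bbox [-18.4,-0.8,14.4] .. [1.8,19.4,29.4]
B = sphere(r=9.3) → bbox [-9.3,-9.3,-9.3] .. [9.3,9.3,9.3]
lo = A.lo+B.lo = [-18.4-9.3, -0.8-9.3, 14.4-9.3] = [-27.700,-10.100,5.100]
hi = A.hi+B.hi = [1.8+9.3, 19.4+9.3, 29.4+9.3] = [11.100,28.700,38.700]
diag = √(38.8²+38.8²+33.6²) = √4139.84 = 64.342

min=[-27.700,-10.100,5.100] max=[11.100,28.700,38.700] diag=64.342


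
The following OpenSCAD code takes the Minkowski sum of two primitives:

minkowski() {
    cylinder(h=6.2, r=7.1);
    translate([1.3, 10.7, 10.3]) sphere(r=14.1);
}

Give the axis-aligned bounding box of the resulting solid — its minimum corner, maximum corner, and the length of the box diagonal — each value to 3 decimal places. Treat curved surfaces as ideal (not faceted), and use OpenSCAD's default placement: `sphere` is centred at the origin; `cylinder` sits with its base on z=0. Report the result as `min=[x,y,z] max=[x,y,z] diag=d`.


min=[-19.900,-10.500,-3.800] max=[22.500,31.900,30.600] diag=69.129

A = translate([1.3, 10.7, 10.3]) sphere(r=14.1) → bbox [-12.8,-3.4,-3.8] .. [15.4,24.8,24.4]
B = cylinder(h=6.2, r=7.1) → bbox [-7.1,-7.1,0] .. [7.1,7.1,6.2]
lo = A.lo+B.lo = [-12.8-7.1, -3.4-7.1, -3.8+0] = [-19.900,-10.500,-3.800]
hi = A.hi+B.hi = [15.4+7.1, 24.8+7.1, 24.4+6.2] = [22.500,31.900,30.600]
diag = √(42.4²+42.4²+34.4²) = √4778.88 = 69.129


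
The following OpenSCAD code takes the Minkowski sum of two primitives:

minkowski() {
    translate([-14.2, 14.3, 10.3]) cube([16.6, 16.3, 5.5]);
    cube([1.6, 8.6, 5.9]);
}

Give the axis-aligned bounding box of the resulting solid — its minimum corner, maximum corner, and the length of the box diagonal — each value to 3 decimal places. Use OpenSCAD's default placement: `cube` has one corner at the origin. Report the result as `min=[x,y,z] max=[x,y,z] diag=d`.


min=[-14.200,14.300,10.300] max=[4.000,39.200,21.700] diag=32.882

A = translate([-14.2, 14.3, 10.3]) cube([16.6, 16.3, 5.5]) → bbox [-14.2,14.3,10.3] .. [2.4,30.6,15.8]
B = cube([1.6, 8.6, 5.9]) → bbox [0,0,0] .. [1.6,8.6,5.9]
lo = A.lo+B.lo = [-14.2+0, 14.3+0, 10.3+0] = [-14.200,14.300,10.300]
hi = A.hi+B.hi = [2.4+1.6, 30.6+8.6, 15.8+5.9] = [4.000,39.200,21.700]
diag = √(18.2²+24.9²+11.4²) = √1081.21 = 32.882


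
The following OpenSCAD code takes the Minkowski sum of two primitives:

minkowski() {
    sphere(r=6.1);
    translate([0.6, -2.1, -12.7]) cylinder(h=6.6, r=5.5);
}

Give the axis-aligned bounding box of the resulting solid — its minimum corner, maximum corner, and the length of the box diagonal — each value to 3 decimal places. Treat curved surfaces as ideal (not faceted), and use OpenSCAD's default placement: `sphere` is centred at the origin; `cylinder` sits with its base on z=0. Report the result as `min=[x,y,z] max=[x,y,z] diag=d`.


A = translate([0.6, -2.1, -12.7]) cylinder(h=6.6, r=5.5) → bbox [-4.9,-7.6,-12.7] .. [6.1,3.4,-6.1]
B = sphere(r=6.1) → bbox [-6.1,-6.1,-6.1] .. [6.1,6.1,6.1]
lo = A.lo+B.lo = [-4.9-6.1, -7.6-6.1, -12.7-6.1] = [-11.000,-13.700,-18.800]
hi = A.hi+B.hi = [6.1+6.1, 3.4+6.1, -6.1+6.1] = [12.200,9.500,0.000]
diag = √(23.2²+23.2²+18.8²) = √1429.92 = 37.814

min=[-11.000,-13.700,-18.800] max=[12.200,9.500,0.000] diag=37.814


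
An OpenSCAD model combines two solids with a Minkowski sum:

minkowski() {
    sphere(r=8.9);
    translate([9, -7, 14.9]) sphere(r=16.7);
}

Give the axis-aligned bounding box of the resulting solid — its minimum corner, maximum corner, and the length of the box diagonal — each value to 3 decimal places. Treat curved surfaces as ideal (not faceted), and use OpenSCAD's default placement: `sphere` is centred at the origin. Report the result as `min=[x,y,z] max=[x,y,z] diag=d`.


A = translate([9, -7, 14.9]) sphere(r=16.7) → bbox [-7.7,-23.7,-1.8] .. [25.7,9.7,31.6]
B = sphere(r=8.9) → bbox [-8.9,-8.9,-8.9] .. [8.9,8.9,8.9]
lo = A.lo+B.lo = [-7.7-8.9, -23.7-8.9, -1.8-8.9] = [-16.600,-32.600,-10.700]
hi = A.hi+B.hi = [25.7+8.9, 9.7+8.9, 31.6+8.9] = [34.600,18.600,40.500]
diag = √(51.2²+51.2²+51.2²) = √7864.32 = 88.681

min=[-16.600,-32.600,-10.700] max=[34.600,18.600,40.500] diag=88.681


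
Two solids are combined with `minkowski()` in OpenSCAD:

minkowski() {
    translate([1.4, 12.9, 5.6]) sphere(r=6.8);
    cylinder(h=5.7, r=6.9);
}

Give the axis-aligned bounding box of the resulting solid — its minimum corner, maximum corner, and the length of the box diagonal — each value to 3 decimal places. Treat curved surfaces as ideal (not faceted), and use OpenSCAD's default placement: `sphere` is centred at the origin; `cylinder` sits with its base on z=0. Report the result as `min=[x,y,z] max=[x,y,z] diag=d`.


min=[-12.300,-0.800,-1.200] max=[15.100,26.600,18.100] diag=43.290

A = translate([1.4, 12.9, 5.6]) sphere(r=6.8) → bbox [-5.4,6.1,-1.2] .. [8.2,19.7,12.4]
B = cylinder(h=5.7, r=6.9) → bbox [-6.9,-6.9,0] .. [6.9,6.9,5.7]
lo = A.lo+B.lo = [-5.4-6.9, 6.1-6.9, -1.2+0] = [-12.300,-0.800,-1.200]
hi = A.hi+B.hi = [8.2+6.9, 19.7+6.9, 12.4+5.7] = [15.100,26.600,18.100]
diag = √(27.4²+27.4²+19.3²) = √1874.01 = 43.290


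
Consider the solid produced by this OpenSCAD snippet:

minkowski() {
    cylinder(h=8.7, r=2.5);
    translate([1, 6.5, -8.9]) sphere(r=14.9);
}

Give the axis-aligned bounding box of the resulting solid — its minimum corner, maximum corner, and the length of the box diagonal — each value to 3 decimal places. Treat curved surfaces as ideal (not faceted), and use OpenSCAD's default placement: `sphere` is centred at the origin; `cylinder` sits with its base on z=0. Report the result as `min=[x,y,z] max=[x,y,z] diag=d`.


min=[-16.400,-10.900,-23.800] max=[18.400,23.900,14.700] diag=62.485

A = translate([1, 6.5, -8.9]) sphere(r=14.9) → bbox [-13.9,-8.4,-23.8] .. [15.9,21.4,6]
B = cylinder(h=8.7, r=2.5) → bbox [-2.5,-2.5,0] .. [2.5,2.5,8.7]
lo = A.lo+B.lo = [-13.9-2.5, -8.4-2.5, -23.8+0] = [-16.400,-10.900,-23.800]
hi = A.hi+B.hi = [15.9+2.5, 21.4+2.5, 6+8.7] = [18.400,23.900,14.700]
diag = √(34.8²+34.8²+38.5²) = √3904.33 = 62.485
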